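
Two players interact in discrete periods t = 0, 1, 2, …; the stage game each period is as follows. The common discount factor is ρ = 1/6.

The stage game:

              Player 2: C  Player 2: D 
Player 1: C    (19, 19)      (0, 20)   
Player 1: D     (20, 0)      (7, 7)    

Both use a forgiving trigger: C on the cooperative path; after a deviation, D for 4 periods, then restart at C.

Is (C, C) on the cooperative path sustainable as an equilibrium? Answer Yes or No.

Yes

Comparing payoff streams over the 5 periods until play realigns: cooperate → 19(1+ρ+…+ρ^4); deviate → 20 + 7(ρ+…+ρ^4).
Cooperation is sustained iff (19−7)(ρ+…+ρ^4) ≥ 20−19.
ρ+…+ρ^4 = 1/6·(1−(1/6)^4)/(1−1/6) = 0.1998, and (20−19)/(19−7) = 0.0833.
0.1998 ≥ 0.0833, so cooperation is sustainable.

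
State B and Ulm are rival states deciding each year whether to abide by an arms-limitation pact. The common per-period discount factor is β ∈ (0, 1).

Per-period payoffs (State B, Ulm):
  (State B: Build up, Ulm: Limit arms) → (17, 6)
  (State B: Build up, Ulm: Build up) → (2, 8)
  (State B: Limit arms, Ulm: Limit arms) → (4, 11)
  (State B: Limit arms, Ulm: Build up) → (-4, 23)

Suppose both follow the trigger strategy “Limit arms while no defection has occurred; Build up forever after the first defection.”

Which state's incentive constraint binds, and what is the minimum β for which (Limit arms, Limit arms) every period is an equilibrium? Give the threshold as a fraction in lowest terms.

State B; β ≥ 13/15

State B: cooperation gives 4 each period; deviation gives 17 once then 2 forever.
  4/(1−β) ≥ 17 + 2β/(1−β) ⇒ β ≥ 13/15.
Ulm: cooperation gives 11 each period; deviation gives 23 once then 8 forever.
  β ≥ 12/15 = 4/5.
Both must hold, so the binding constraint is State B's: β ≥ 13/15.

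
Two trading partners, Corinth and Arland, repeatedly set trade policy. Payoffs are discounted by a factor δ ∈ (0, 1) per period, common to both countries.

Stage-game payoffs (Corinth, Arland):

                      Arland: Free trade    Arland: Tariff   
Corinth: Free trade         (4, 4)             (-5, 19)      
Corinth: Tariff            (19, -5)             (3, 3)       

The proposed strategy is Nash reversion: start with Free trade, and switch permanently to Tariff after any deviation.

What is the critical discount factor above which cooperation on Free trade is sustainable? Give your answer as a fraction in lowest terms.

4/(1−δ) ≥ 19 + 3δ/(1−δ)
4 ≥ 19 − 16δ
δ ≥ 15/16.

15/16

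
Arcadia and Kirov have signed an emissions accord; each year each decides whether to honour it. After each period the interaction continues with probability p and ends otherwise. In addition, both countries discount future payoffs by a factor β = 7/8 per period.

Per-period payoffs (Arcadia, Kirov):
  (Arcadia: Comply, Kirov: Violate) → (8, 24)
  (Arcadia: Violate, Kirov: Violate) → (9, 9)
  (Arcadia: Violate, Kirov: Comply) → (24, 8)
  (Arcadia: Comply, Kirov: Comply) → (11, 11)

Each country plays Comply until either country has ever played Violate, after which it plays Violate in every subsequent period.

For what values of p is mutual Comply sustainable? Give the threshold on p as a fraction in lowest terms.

With continuation probability p and discount β, the effective per-period discount factor is βp.
Grim-trigger IC: βp ≥ (24−11)/(24−9) = 13/15.
So p ≥ (13/15)/(7/8) = 104/105.

104/105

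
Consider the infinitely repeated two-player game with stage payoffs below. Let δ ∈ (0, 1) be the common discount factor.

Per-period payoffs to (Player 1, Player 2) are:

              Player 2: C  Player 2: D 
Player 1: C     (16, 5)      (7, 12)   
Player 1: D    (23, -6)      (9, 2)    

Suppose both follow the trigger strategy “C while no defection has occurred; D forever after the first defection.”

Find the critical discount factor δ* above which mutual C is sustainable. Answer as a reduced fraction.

For Player 1: deviation gain 23−16 = 7, per-period punishment loss 16−9 = 7. IC gives δ ≥ 7/14 = 1/2.
For Player 2: gain 7, loss 3 per period, so δ ≥ 7/10.
The tighter constraint is Player 2's, so cooperation needs δ ≥ 7/10.

7/10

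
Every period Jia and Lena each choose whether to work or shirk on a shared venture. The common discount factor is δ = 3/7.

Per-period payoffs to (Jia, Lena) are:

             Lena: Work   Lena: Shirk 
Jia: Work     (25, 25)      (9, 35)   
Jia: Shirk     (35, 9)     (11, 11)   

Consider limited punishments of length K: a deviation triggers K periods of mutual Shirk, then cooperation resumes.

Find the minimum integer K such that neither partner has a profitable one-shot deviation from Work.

Need Σ_{k=1}^{K} δ^k ≥ (35−25)/(25−11) = 0.7143 at δ = 3/7.
At K = 3 the sum is 0.6910 < 0.7143; at K = 4 it is 0.7247 ≥ 0.7143.
So the minimum punishment length is K = 4.

4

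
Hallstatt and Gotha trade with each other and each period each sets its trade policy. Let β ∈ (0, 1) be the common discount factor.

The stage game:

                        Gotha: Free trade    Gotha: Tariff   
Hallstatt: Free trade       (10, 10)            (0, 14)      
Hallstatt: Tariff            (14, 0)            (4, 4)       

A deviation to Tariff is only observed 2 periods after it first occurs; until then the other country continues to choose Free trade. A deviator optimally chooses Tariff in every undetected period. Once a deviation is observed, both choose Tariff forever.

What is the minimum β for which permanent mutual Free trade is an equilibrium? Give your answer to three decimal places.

Deviating for the 2 undetected periods gains 14−10 = 4 per period over cooperation, then loses 10−4 = 6 per period forever once punishment starts.
Gain: 4(1 + β + … + β^1); loss: 6·β^2/(1−β).
No profitable deviation ⇔ 4(1−β^2) ≤ 6·β^2, i.e. β^2 ≥ 4/(4+6) = 2/5.
Hence β ≥ (2/5)^(1/2) ≈ 0.632.

0.632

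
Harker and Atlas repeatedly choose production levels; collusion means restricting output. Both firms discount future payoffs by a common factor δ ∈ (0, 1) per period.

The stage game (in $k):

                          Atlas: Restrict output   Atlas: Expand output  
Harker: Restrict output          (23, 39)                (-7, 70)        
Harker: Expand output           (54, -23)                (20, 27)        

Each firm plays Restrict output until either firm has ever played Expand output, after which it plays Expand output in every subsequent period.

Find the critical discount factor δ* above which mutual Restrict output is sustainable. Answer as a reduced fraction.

31/34

Harker: cooperation gives 23 each period; deviation gives 54 once then 20 forever.
  23/(1−δ) ≥ 54 + 20δ/(1−δ) ⇒ δ ≥ 31/34.
Atlas: cooperation gives 39 each period; deviation gives 70 once then 27 forever.
  δ ≥ 31/43.
Both must hold, so the binding constraint is Harker's: δ ≥ 31/34.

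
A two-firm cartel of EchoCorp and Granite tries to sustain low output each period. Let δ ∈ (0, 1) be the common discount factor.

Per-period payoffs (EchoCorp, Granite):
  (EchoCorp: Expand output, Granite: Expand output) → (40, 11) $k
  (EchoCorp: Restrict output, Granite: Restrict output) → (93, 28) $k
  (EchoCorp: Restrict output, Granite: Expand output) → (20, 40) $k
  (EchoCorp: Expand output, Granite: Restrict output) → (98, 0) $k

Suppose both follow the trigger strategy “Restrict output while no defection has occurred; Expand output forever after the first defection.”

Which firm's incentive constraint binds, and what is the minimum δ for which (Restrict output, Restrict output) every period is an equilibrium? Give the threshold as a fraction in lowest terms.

Granite; δ ≥ 12/29

EchoCorp: cooperation gives 93 each period; deviation gives 98 once then 40 forever.
  93/(1−δ) ≥ 98 + 40δ/(1−δ) ⇒ δ ≥ 5/58.
Granite: cooperation gives 28 each period; deviation gives 40 once then 11 forever.
  δ ≥ 12/29.
Both must hold, so the binding constraint is Granite's: δ ≥ 12/29.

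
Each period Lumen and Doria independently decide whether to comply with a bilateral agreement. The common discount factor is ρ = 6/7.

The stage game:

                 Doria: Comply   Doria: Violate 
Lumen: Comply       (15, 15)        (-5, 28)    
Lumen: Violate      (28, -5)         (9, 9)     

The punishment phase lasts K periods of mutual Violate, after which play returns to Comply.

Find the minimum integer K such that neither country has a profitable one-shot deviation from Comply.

No profitable deviation requires (15−9)(ρ+…+ρ^K) ≥ 28−15, i.e. ρ+…+ρ^K ≥ 13/6 ≈ 2.1667.
With ρ = 6/7, the partial sums are K=1: 0.8571, K=2: 1.5918, K=3: 2.2216.
K = 3 is the first length at which the sum reaches 2.1667.

3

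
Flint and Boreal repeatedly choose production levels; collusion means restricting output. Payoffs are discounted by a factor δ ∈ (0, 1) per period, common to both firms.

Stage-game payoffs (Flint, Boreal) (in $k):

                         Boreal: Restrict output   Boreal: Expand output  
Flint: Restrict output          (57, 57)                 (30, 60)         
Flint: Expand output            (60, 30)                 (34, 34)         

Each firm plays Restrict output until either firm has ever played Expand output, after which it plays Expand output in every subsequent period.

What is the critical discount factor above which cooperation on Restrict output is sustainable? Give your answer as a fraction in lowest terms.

Cooperation forever yields 57 each period: 57/(1−δ).
Deviating yields 60 once, then 34 forever: 60 + 34δ/(1−δ).
No profitable deviation requires 57/(1−δ) ≥ 60 + 34δ/(1−δ).
Multiplying by (1−δ): 57 ≥ 60(1−δ) + 34δ = 60 − 26δ.
So 26δ ≥ 3, i.e. δ ≥ 3/26.

3/26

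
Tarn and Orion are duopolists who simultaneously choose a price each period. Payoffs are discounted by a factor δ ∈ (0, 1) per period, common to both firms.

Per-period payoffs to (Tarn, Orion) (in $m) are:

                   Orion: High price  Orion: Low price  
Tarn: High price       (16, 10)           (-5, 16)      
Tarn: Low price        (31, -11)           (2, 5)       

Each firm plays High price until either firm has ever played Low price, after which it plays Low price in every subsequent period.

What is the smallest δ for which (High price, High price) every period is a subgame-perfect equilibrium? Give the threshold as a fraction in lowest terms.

6/11

Tarn's threshold: (31−16)/(31−2) = 15/29.
Orion's threshold: (16−10)/(16−5) = 6/11.
15/29 < 6/11, so Orion binds and δ* = 6/11.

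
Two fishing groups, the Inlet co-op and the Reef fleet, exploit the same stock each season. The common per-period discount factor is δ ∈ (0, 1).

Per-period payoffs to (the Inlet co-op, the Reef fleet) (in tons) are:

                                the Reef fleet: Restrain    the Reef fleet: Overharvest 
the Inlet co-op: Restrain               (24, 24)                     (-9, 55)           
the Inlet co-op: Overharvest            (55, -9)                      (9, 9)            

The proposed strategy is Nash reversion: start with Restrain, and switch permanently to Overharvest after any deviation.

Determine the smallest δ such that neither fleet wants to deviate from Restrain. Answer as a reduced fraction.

Cooperation forever yields 24 each period: 24/(1−δ).
Deviating yields 55 once, then 9 forever: 55 + 9δ/(1−δ).
No profitable deviation requires 24/(1−δ) ≥ 55 + 9δ/(1−δ).
Multiplying by (1−δ): 24 ≥ 55(1−δ) + 9δ = 55 − 46δ.
So 46δ ≥ 31, i.e. δ ≥ 31/46.

31/46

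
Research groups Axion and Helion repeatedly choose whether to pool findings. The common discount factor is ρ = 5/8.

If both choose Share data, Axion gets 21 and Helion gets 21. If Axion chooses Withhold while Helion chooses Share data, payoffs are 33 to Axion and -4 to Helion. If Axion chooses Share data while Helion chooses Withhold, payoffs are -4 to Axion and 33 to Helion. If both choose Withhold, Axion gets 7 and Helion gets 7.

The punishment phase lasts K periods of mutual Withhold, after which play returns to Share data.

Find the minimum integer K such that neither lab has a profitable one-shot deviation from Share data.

No profitable deviation requires (21−7)(ρ+…+ρ^K) ≥ 33−21, i.e. ρ+…+ρ^K ≥ 6/7 ≈ 0.8571.
With ρ = 5/8, the partial sums are K=1: 0.6250, K=2: 1.0156.
K = 2 is the first length at which the sum reaches 0.8571.

2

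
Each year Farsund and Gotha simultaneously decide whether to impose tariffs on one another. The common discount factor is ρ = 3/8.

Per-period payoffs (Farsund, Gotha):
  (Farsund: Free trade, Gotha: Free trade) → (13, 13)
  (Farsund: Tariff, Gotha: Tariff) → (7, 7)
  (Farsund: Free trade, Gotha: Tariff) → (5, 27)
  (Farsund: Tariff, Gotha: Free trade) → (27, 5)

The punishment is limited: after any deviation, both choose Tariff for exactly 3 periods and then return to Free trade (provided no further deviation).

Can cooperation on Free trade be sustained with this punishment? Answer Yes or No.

No

A one-shot deviation gives 27 now, then 7 for 3 periods, then back to 13.
Gain from deviating: (27−13) today; loss: (13−7) in each of the next 3 periods.
No-deviation condition: (13−7)(ρ+…+ρ^3) ≥ 27−13, i.e. ρ+…+ρ^3 ≥ 7/3.
At ρ = 3/8: ρ+…+ρ^3 = 0.5684 < 2.3333.
So cooperation is not sustainable.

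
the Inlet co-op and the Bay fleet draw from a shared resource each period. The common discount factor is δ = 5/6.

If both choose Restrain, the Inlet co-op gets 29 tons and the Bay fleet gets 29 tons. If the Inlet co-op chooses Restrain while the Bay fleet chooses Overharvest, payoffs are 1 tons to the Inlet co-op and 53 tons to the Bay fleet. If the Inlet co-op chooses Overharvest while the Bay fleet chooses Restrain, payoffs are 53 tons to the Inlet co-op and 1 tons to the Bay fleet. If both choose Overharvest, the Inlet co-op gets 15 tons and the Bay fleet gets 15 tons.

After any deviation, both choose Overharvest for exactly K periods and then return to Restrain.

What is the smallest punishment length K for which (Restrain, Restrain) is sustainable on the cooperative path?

No profitable deviation requires (29−15)(δ+…+δ^K) ≥ 53−29, i.e. δ+…+δ^K ≥ 12/7 ≈ 1.7143.
With δ = 5/6, the partial sums are K=1: 0.8333, K=2: 1.5278, K=3: 2.1065.
K = 3 is the first length at which the sum reaches 1.7143.

3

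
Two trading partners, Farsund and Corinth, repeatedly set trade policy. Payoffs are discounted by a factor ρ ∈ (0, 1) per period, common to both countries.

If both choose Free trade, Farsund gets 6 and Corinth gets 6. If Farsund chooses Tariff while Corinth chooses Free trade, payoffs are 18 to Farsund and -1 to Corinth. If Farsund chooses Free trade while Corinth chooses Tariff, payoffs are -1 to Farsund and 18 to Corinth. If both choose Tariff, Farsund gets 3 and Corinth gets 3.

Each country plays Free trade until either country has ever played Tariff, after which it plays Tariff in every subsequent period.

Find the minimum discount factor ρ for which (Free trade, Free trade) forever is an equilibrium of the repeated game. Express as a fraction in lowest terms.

4/5

One-period gain from deviating is 18 − 6 = 12. The loss is 6 − 3 = 3 in every subsequent period, with present value 3·ρ/(1−ρ).
Deviation is unprofitable when 3·ρ/(1−ρ) ≥ 12, i.e. ρ/(1−ρ) ≥ 4.
Equivalently ρ ≥ 12/(12+3) = 4/5.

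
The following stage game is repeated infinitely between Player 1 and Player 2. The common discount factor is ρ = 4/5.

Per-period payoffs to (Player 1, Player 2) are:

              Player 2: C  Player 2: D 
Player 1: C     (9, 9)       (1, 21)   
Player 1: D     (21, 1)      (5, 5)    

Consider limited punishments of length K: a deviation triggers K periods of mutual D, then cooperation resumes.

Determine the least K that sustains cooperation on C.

7

No profitable deviation requires (9−5)(ρ+…+ρ^K) ≥ 21−9, i.e. ρ+…+ρ^K ≥ 3 ≈ 3.0000.
With ρ = 4/5, the partial sums are K=1: 0.8000, K=2: 1.4400, …, K=5: 2.6893, K=6: 2.9514, K=7: 3.1611.
K = 7 is the first length at which the sum reaches 3.0000.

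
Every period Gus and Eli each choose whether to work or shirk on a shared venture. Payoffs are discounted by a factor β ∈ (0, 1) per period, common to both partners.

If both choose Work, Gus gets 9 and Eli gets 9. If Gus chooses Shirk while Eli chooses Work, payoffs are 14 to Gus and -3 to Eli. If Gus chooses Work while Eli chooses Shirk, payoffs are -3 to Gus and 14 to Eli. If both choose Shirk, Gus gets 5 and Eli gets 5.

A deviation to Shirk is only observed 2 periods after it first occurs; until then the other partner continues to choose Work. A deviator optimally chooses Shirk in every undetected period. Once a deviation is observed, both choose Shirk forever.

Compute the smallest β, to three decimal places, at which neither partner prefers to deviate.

0.745

Deviating for the 2 undetected periods gains 14−9 = 5 per period over cooperation, then loses 9−5 = 4 per period forever once punishment starts.
Gain: 5(1 + β + … + β^1); loss: 4·β^2/(1−β).
No profitable deviation ⇔ 5(1−β^2) ≤ 4·β^2, i.e. β^2 ≥ 5/(5+4) = 5/9.
Hence β ≥ (5/9)^(1/2) ≈ 0.745.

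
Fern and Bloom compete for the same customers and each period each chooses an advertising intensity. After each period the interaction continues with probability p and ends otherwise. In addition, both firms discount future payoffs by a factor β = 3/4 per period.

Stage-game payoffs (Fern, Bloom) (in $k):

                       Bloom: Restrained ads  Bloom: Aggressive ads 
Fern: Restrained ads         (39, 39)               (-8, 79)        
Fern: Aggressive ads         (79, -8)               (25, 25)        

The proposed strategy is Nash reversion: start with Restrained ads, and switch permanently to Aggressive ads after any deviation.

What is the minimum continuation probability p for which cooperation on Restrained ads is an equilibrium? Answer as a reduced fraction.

80/81

With continuation probability p and discount β, the effective per-period discount factor is βp.
Grim-trigger IC: βp ≥ (79−39)/(79−25) = 20/27.
So p ≥ (20/27)/(3/4) = 80/81.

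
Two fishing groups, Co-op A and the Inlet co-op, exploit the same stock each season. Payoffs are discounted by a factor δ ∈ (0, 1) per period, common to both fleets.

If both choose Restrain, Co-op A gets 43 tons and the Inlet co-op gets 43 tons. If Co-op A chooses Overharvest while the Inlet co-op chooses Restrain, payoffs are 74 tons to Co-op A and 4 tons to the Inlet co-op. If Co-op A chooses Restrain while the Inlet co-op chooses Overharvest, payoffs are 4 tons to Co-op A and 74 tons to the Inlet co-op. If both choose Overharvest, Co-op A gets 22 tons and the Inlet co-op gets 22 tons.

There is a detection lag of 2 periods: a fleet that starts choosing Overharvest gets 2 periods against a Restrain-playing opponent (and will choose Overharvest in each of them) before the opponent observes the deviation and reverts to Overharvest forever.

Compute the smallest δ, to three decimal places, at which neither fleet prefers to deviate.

0.772

Deviating for the 2 undetected periods gains 74−43 = 31 per period over cooperation, then loses 43−22 = 21 per period forever once punishment starts.
Gain: 31(1 + δ + … + δ^1); loss: 21·δ^2/(1−δ).
No profitable deviation ⇔ 31(1−δ^2) ≤ 21·δ^2, i.e. δ^2 ≥ 31/(31+21) = 31/52.
Hence δ ≥ (31/52)^(1/2) ≈ 0.772.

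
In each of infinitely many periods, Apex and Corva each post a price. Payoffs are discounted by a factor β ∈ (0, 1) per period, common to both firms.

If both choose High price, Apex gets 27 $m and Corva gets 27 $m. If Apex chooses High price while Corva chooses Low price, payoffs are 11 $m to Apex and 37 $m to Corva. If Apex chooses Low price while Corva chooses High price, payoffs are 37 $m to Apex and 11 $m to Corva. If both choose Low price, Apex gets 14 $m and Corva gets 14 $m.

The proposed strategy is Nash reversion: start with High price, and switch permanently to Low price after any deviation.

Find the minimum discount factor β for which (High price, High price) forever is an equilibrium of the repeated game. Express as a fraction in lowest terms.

10/23

Under grim trigger the critical discount factor is (T−C)/(T−P) with T = 37, C = 27, P = 14.
β* = (37−27)/(37−14) = 10/23.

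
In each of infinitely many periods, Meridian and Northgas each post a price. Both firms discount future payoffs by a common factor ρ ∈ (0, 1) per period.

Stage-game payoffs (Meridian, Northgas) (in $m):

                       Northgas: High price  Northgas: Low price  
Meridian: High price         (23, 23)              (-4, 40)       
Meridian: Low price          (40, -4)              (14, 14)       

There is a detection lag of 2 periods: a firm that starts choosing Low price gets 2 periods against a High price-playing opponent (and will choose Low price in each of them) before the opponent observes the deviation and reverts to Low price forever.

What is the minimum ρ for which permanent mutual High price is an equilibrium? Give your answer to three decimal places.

0.809

A deviator earns 40 for 2 periods, then 14 forever; cooperating earns 23 forever. Multiplying the IC by (1−ρ):
23 ≥ 40(1−ρ^2) + 14ρ^2, so 26·ρ^2 ≥ 17 and ρ^2 ≥ 17/26.
ρ ≥ (17/26)^(1/2) ≈ 0.809.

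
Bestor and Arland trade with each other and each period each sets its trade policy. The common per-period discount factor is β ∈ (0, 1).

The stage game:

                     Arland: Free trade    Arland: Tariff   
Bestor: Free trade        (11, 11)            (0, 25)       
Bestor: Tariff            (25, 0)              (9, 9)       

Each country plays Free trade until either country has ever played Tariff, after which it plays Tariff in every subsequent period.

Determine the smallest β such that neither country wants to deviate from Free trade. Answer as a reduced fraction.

7/8

Under grim trigger the critical discount factor is (T−C)/(T−P) with T = 25, C = 11, P = 9.
β* = (25−11)/(25−9) = 14/16 = 7/8.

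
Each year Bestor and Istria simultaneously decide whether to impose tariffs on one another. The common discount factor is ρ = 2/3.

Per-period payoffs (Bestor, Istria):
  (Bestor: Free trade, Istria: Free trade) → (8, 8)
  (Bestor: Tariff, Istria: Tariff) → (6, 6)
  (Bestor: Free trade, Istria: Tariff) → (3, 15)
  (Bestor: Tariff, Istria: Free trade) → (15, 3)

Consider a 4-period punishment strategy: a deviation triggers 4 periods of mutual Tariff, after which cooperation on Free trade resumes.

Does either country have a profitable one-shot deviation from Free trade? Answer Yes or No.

Yes

IC: ρ+…+ρ^4 ≥ (15−8)/(8−6) = 7/2.
At ρ = 2/3: partial sum = 1.6049 < 3.5000. Cooperation not sustainable.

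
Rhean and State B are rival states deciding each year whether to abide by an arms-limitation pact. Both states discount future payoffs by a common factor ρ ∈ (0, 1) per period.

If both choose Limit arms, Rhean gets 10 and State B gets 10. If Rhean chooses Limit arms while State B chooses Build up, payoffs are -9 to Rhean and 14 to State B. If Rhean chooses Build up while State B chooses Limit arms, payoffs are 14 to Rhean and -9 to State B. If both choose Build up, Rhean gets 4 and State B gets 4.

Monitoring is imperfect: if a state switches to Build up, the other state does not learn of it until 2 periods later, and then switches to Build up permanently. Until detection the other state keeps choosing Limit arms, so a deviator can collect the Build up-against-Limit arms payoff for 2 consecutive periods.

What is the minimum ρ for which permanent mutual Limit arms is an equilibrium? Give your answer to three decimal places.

0.632

The best deviation is to choose Build up for all 2 undetected periods, earning 14 each, then 4 forever once detected.
Deviation value: 14(1−ρ^2)/(1−ρ) + 4ρ^2/(1−ρ); cooperation value: 10/(1−ρ).
IC: 10 ≥ 14(1−ρ^2) + 4ρ^2 = 14 − 10ρ^2.
So ρ^2 ≥ 4/10 = 2/5, giving ρ ≥ (2/5)^(1/2) ≈ 0.632.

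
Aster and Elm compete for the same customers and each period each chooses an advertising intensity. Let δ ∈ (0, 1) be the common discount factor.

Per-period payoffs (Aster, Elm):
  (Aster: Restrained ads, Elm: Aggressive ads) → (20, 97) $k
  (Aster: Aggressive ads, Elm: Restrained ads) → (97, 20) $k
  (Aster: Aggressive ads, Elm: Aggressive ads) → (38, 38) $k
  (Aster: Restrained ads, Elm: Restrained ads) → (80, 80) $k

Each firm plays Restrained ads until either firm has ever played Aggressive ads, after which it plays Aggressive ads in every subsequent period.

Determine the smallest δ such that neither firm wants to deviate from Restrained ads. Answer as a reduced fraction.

One-period gain from deviating is 97 − 80 = 17. The loss is 80 − 38 = 42 in every subsequent period, with present value 42·δ/(1−δ).
Deviation is unprofitable when 42·δ/(1−δ) ≥ 17, i.e. δ/(1−δ) ≥ 17/42.
Equivalently δ ≥ 17/(17+42) = 17/59.

17/59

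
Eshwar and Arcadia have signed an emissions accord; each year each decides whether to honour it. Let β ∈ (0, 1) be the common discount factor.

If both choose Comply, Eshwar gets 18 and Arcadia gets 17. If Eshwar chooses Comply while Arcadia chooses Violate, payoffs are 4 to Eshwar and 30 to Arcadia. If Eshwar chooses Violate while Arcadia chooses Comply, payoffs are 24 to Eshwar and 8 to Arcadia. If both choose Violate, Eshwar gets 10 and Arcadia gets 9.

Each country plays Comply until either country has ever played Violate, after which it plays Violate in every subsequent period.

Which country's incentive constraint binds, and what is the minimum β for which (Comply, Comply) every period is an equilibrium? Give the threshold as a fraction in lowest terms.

Eshwar: cooperation gives 18 each period; deviation gives 24 once then 10 forever.
  18/(1−β) ≥ 24 + 10β/(1−β) ⇒ β ≥ 6/14 = 3/7.
Arcadia: cooperation gives 17 each period; deviation gives 30 once then 9 forever.
  β ≥ 13/21.
Both must hold, so the binding constraint is Arcadia's: β ≥ 13/21.

Arcadia; β ≥ 13/21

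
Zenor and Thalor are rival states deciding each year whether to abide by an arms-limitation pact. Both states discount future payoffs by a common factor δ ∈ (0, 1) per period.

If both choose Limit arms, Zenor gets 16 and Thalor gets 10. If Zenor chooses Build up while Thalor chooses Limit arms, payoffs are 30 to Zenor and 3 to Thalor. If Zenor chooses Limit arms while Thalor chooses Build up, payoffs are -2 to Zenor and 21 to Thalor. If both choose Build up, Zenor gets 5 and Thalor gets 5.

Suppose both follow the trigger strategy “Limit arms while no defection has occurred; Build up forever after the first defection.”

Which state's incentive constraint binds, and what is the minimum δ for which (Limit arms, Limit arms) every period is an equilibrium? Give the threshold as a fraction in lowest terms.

Thalor; δ ≥ 11/16

Zenor's threshold: (30−16)/(30−5) = 14/25.
Thalor's threshold: (21−10)/(21−5) = 11/16.
14/25 < 11/16, so Thalor binds and δ* = 11/16.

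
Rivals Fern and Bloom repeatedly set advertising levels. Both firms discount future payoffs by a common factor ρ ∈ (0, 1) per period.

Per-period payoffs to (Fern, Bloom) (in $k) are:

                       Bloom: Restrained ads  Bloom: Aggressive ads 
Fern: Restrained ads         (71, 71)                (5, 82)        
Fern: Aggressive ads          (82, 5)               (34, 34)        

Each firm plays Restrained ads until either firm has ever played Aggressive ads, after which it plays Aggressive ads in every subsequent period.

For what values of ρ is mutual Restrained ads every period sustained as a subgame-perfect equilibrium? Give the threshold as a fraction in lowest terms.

11/48

Cooperation forever yields 71 each period: 71/(1−ρ).
Deviating yields 82 once, then 34 forever: 82 + 34ρ/(1−ρ).
No profitable deviation requires 71/(1−ρ) ≥ 82 + 34ρ/(1−ρ).
Multiplying by (1−ρ): 71 ≥ 82(1−ρ) + 34ρ = 82 − 48ρ.
So 48ρ ≥ 11, i.e. ρ ≥ 11/48.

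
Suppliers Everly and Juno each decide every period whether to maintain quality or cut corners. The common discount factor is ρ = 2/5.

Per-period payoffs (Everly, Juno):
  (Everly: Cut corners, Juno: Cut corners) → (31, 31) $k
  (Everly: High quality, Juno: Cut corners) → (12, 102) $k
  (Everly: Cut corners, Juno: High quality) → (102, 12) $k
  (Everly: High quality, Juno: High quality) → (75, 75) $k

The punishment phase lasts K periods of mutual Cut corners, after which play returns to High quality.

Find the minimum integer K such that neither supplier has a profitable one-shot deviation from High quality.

IC: ρ(1−ρ^K)/(1−ρ) ≥ (102−75)/(75−31) = 27/44.
With ρ = 2/5: need 1 − ρ^K ≥ 27/44·(1−2/5)/(2/5), i.e. ρ^K ≤ 0.0795.
Since (2/5)^2 = 0.1600 and (2/5)^3 = 0.0640, the smallest such K is 3.

3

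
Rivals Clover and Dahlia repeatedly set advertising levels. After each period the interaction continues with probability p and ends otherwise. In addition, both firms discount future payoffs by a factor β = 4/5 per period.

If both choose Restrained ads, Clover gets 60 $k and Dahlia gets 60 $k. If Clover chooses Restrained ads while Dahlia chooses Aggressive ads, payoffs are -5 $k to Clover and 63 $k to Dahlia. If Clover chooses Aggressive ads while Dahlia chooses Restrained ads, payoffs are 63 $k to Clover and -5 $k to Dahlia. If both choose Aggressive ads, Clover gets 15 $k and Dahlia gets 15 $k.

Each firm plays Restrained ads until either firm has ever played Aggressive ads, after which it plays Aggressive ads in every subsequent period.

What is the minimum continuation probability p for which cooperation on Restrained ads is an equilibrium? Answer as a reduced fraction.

5/64

With continuation probability p and discount β, the effective per-period discount factor is βp.
Grim-trigger IC: βp ≥ (63−60)/(63−15) = 1/16.
So p ≥ (1/16)/(4/5) = 5/64.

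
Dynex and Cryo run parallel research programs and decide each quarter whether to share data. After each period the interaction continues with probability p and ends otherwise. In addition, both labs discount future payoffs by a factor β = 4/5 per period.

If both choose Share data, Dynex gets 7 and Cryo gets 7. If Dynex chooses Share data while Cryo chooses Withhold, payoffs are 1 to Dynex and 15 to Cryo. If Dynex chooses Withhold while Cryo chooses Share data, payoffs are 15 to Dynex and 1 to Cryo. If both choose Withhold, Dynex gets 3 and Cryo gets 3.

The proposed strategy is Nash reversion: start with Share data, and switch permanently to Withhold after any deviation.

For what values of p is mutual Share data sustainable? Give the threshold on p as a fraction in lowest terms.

5/6

Expected continuation weight on next period's payoff is β·p = 4/5·p, which plays the role of the discount factor.
Cooperation requires 4/5·p ≥ (15−7)/(15−3) = 2/3, hence p ≥ 5/6.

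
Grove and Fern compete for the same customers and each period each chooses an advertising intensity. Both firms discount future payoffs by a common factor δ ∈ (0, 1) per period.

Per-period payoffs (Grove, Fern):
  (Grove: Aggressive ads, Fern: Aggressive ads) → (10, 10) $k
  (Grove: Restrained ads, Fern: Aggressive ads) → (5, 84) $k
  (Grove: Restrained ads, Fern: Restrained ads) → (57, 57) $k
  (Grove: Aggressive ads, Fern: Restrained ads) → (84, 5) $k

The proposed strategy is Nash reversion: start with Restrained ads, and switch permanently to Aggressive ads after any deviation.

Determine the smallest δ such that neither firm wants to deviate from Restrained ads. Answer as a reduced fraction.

57/(1−δ) ≥ 84 + 10δ/(1−δ)
57 ≥ 84 − 74δ
δ ≥ 27/74.

27/74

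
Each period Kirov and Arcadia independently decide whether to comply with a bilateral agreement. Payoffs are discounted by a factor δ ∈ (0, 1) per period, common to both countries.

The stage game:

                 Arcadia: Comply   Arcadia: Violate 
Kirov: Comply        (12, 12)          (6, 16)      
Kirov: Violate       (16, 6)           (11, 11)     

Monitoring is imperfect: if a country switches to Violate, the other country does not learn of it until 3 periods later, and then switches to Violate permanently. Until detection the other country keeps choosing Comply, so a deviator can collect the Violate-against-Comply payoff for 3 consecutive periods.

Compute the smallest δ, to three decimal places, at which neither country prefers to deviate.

0.928

Deviating for the 3 undetected periods gains 16−12 = 4 per period over cooperation, then loses 12−11 = 1 per period forever once punishment starts.
Gain: 4(1 + δ + … + δ^2); loss: 1·δ^3/(1−δ).
No profitable deviation ⇔ 4(1−δ^3) ≤ 1·δ^3, i.e. δ^3 ≥ 4/(4+1) = 4/5.
Hence δ ≥ (4/5)^(1/3) ≈ 0.928.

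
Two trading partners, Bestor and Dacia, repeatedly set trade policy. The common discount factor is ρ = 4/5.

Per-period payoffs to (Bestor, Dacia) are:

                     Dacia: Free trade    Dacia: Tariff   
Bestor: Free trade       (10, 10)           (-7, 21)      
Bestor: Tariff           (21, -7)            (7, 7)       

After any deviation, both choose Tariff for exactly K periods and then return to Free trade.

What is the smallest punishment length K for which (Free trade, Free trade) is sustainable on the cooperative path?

No profitable deviation requires (10−7)(ρ+…+ρ^K) ≥ 21−10, i.e. ρ+…+ρ^K ≥ 11/3 ≈ 3.6667.
With ρ = 4/5, the partial sums are K=1: 0.8000, K=2: 1.4400, …, K=10: 3.5705, K=11: 3.6564, K=12: 3.7251.
K = 12 is the first length at which the sum reaches 3.6667.

12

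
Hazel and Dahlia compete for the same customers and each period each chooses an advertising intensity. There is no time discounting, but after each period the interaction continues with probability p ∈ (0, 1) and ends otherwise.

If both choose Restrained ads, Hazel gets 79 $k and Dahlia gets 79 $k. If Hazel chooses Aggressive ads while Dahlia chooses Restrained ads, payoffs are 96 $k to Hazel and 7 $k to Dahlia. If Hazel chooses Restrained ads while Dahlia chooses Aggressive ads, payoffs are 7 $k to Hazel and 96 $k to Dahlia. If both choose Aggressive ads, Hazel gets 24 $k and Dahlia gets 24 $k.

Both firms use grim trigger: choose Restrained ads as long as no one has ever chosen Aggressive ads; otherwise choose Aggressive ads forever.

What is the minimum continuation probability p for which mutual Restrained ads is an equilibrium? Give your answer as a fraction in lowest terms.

With no time discounting, the continuation probability p plays the role of the discount factor.
Grim-trigger IC: 79/(1−p) ≥ 96 + 24p/(1−p) ⇒ p ≥ (96−79)/(96−24) = 17/72.

17/72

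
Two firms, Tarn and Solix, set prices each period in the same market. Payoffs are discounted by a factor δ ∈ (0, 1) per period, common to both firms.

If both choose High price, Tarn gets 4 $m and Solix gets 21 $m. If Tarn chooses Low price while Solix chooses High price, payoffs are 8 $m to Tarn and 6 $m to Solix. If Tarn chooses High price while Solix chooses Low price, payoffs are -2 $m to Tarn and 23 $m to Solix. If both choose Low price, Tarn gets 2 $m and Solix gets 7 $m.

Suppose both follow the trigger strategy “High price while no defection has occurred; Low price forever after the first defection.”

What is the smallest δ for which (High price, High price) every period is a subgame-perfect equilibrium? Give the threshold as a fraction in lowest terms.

Tarn's threshold: (8−4)/(8−2) = 2/3.
Solix's threshold: (23−21)/(23−7) = 1/8.
2/3 > 1/8, so Tarn binds and δ* = 2/3.

2/3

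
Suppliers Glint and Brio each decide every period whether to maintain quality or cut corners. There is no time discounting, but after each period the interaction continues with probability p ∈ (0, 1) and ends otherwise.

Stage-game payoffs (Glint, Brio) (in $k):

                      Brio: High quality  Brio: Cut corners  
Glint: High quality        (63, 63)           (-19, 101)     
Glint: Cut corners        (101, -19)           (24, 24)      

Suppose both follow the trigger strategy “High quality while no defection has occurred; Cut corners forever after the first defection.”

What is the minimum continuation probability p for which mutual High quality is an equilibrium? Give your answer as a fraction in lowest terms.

38/77

Expected cooperation value is 63 + p·63 + p²·63 + … = 63/(1−p); deviation gives 101 + p·24/(1−p).
63 ≥ 101(1−p) + 24p ⇒ 77p ≥ 38 ⇒ p ≥ 38/77.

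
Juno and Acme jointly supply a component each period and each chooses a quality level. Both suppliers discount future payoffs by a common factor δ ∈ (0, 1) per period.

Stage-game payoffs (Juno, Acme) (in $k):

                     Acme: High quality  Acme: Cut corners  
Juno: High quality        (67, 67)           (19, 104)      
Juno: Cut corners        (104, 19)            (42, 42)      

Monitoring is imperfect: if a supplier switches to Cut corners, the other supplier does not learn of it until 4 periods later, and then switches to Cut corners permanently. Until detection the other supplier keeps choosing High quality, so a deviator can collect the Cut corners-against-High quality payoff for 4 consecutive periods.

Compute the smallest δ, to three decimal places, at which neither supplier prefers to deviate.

The best deviation is to choose Cut corners for all 4 undetected periods, earning 104 each, then 42 forever once detected.
Deviation value: 104(1−δ^4)/(1−δ) + 42δ^4/(1−δ); cooperation value: 67/(1−δ).
IC: 67 ≥ 104(1−δ^4) + 42δ^4 = 104 − 62δ^4.
So δ^4 ≥ 37/62, giving δ ≥ (37/62)^(1/4) ≈ 0.879.

0.879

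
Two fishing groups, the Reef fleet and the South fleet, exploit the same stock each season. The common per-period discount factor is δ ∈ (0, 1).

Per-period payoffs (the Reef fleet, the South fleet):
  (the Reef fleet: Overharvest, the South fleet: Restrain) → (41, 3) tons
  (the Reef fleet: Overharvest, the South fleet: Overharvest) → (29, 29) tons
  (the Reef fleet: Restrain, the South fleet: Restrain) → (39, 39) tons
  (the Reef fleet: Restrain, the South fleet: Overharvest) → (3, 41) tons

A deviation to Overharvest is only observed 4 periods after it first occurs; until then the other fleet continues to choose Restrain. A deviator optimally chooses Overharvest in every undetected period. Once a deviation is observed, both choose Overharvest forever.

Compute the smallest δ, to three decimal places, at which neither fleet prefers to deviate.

A deviator earns 41 for 4 periods, then 29 forever; cooperating earns 39 forever. Multiplying the IC by (1−δ):
39 ≥ 41(1−δ^4) + 29δ^4, so 12·δ^4 ≥ 2 and δ^4 ≥ 1/6.
δ ≥ (1/6)^(1/4) ≈ 0.639.

0.639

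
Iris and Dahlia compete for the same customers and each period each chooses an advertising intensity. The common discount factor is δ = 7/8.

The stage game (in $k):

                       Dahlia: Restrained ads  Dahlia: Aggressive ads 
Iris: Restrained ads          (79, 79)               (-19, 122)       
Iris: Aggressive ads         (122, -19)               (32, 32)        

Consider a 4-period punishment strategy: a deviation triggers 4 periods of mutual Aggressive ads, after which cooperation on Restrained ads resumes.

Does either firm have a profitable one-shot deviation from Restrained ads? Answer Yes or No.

IC: δ+…+δ^4 ≥ (122−79)/(79−32) = 43/47.
At δ = 7/8: partial sum = 2.8967 ≥ 0.9149. Cooperation sustainable.

No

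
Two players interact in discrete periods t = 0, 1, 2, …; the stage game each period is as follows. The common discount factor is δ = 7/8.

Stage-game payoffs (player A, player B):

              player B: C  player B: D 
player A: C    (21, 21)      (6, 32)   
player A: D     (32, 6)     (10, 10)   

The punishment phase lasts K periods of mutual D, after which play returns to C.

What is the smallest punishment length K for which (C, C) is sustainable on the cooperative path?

2

No profitable deviation requires (21−10)(δ+…+δ^K) ≥ 32−21, i.e. δ+…+δ^K ≥ 1 ≈ 1.0000.
With δ = 7/8, the partial sums are K=1: 0.8750, K=2: 1.6406.
K = 2 is the first length at which the sum reaches 1.0000.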